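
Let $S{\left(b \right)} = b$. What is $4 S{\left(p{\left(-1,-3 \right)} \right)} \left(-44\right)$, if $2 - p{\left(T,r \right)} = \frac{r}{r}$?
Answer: $-176$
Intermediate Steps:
$p{\left(T,r \right)} = 1$ ($p{\left(T,r \right)} = 2 - \frac{r}{r} = 2 - 1 = 1$)
$4 S{\left(p{\left(-1,-3 \right)} \right)} \left(-44\right) = 4 \cdot 1 \left(-44\right) = 4 \left(-44\right) = -176$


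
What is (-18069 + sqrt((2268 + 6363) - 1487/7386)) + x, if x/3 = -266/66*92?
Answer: -210995/11 + sqrt(470835925494)/7386 ≈ -19088.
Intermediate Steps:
x = -12236/11 (x = 3*(-266/66*92) = 3*(-266*1/66*92) = 3*(-133/33*92) = 3*(-12236/33) = -12236/11 ≈ -1112.4)
(-18069 + sqrt((2268 + 6363) - 1487/7386)) + x = (-18069 + sqrt((2268 + 6363) - 1487/7386)) - 12236/11 = (-18069 + sqrt(8631 - 1487*1/7386)) - 12236/11 = (-18069 + sqrt(8631 - 1487/7386)) - 12236/11 = (-18069 + sqrt(63747079/7386)) - 12236/11 = (-18069 + sqrt(470835925494)/7386) - 12236/11 = -210995/11 + sqrt(470835925494)/7386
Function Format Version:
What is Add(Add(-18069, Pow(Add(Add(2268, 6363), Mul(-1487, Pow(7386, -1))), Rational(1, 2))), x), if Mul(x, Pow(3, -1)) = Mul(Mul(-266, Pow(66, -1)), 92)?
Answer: Add(Rational(-210995, 11), Mul(Rational(1, 7386), Pow(470835925494, Rational(1, 2)))) ≈ -19088.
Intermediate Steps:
x = Rational(-12236, 11) (x = Mul(3, Mul(Mul(-266, Pow(66, -1)), 92)) = Mul(3, Mul(Mul(-266, Rational(1, 66)), 92)) = Mul(3, Mul(Rational(-133, 33), 92)) = Mul(3, Rational(-12236, 33)) = Rational(-12236, 11) ≈ -1112.4)
Add(Add(-18069, Pow(Add(Add(2268, 6363), Mul(-1487, Pow(7386, -1))), Rational(1, 2))), x) = Add(Add(-18069, Pow(Add(Add(2268, 6363), Mul(-1487, Pow(7386, -1))), Rational(1, 2))), Rational(-12236, 11)) = Add(Add(-18069, Pow(Add(8631, Mul(-1487, Rational(1, 7386))), Rational(1, 2))), Rational(-12236, 11)) = Add(Add(-18069, Pow(Add(8631, Rational(-1487, 7386)), Rational(1, 2))), Rational(-12236, 11)) = Add(Add(-18069, Pow(Rational(63747079, 7386), Rational(1, 2))), Rational(-12236, 11)) = Add(Add(-18069, Mul(Rational(1, 7386), Pow(470835925494, Rational(1, 2)))), Rational(-12236, 11)) = Add(Rational(-210995, 11), Mul(Rational(1, 7386), Pow(470835925494, Rational(1, 2))))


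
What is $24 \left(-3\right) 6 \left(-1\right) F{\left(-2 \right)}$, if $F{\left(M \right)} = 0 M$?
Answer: $0$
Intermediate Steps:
$F{\left(M \right)} = 0$
$24 \left(-3\right) 6 \left(-1\right) F{\left(-2 \right)} = 24 \left(-3\right) 6 \left(-1\right) 0 = 24 \left(\left(-18\right) \left(-1\right)\right) 0 = 24 \cdot 18 \cdot 0 = 432 \cdot 0 = 0$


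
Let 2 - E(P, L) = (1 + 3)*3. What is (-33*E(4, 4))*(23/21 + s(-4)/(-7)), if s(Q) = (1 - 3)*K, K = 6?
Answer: 6490/7 ≈ 927.14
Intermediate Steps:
E(P, L) = -10 (E(P, L) = 2 - (1 + 3)*3 = 2 - 4*3 = 2 - 1*12 = 2 - 12 = -10)
s(Q) = -12 (s(Q) = (1 - 3)*6 = -2*6 = -12)
(-33*E(4, 4))*(23/21 + s(-4)/(-7)) = (-33*(-10))*(23/21 - 12/(-7)) = 330*(23*(1/21) - 12*(-1/7)) = 330*(23/21 + 12/7) = 330*(59/21) = 6490/7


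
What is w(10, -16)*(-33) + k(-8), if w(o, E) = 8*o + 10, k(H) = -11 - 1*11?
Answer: -2992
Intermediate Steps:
k(H) = -22 (k(H) = -11 - 11 = -22)
w(o, E) = 10 + 8*o
w(10, -16)*(-33) + k(-8) = (10 + 8*10)*(-33) - 22 = (10 + 80)*(-33) - 22 = 90*(-33) - 22 = -2970 - 22 = -2992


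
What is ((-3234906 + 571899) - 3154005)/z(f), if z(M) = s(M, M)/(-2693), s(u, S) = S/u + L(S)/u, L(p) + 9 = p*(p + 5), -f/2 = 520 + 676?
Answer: -37471190251872/5707303 ≈ -6.5655e+6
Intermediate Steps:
f = -2392 (f = -2*(520 + 676) = -2*1196 = -2392)
L(p) = -9 + p*(5 + p) (L(p) = -9 + p*(p + 5) = -9 + p*(5 + p))
s(u, S) = S/u + (-9 + S**2 + 5*S)/u
z(M) = -(-9 + M**2 + 6*M)/(2693*M) (z(M) = ((-9 + M**2 + 6*M)/M)/(-2693) = ((-9 + M**2 + 6*M)/M)*(-1/2693) = -(-9 + M**2 + 6*M)/(2693*M))
((-3234906 + 571899) - 3154005)/z(f) = ((-3234906 + 571899) - 3154005)/(((1/2693)*(9 - 1*(-2392)**2 - 6*(-2392))/(-2392))) = (-2663007 - 3154005)/(((1/2693)*(-1/2392)*(9 - 1*5721664 + 14352))) = -5817012*(-6441656/(9 - 5721664 + 14352)) = -5817012/((1/2693)*(-1/2392)*(-5707303)) = -5817012/5707303/6441656 = -5817012*6441656/5707303 = -37471190251872/5707303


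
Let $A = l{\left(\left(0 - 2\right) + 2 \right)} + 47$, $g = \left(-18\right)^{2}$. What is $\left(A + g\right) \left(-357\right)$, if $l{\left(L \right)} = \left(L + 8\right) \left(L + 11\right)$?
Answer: $-163863$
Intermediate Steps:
$l{\left(L \right)} = \left(8 + L\right) \left(11 + L\right)$
$g = 324$
$A = 135$ ($A = \left(88 + \left(\left(0 - 2\right) + 2\right)^{2} + 19 \left(\left(0 - 2\right) + 2\right)\right) + 47 = \left(88 + \left(-2 + 2\right)^{2} + 19 \left(-2 + 2\right)\right) + 47 = \left(88 + 0^{2} + 19 \cdot 0\right) + 47 = \left(88 + 0 + 0\right) + 47 = 88 + 47 = 135$)
$\left(A + g\right) \left(-357\right) = \left(135 + 324\right) \left(-357\right) = 459 \left(-357\right) = -163863$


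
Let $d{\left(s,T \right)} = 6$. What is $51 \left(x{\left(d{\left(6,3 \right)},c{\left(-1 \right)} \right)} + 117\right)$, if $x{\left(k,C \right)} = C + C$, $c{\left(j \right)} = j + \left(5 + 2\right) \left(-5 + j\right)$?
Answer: $1581$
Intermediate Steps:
$c{\left(j \right)} = -35 + 8 j$ ($c{\left(j \right)} = j + 7 \left(-5 + j\right) = j + \left(-35 + 7 j\right) = -35 + 8 j$)
$x{\left(k,C \right)} = 2 C$
$51 \left(x{\left(d{\left(6,3 \right)},c{\left(-1 \right)} \right)} + 117\right) = 51 \left(2 \left(-35 + 8 \left(-1\right)\right) + 117\right) = 51 \left(2 \left(-35 - 8\right) + 117\right) = 51 \left(2 \left(-43\right) + 117\right) = 51 \left(-86 + 117\right) = 51 \cdot 31 = 1581$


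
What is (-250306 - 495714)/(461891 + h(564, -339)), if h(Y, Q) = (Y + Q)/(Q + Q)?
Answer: -168600520/104387291 ≈ -1.6151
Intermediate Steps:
h(Y, Q) = (Q + Y)/(2*Q) (h(Y, Q) = (Q + Y)/((2*Q)) = (Q + Y)*(1/(2*Q)) = (Q + Y)/(2*Q))
(-250306 - 495714)/(461891 + h(564, -339)) = (-250306 - 495714)/(461891 + (½)*(-339 + 564)/(-339)) = -746020/(461891 + (½)*(-1/339)*225) = -746020/(461891 - 75/226) = -746020/104387291/226 = -746020*226/104387291 = -168600520/104387291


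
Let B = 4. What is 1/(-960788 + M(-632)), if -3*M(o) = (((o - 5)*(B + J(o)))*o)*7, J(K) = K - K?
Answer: -3/14154716 ≈ -2.1194e-7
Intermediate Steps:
J(K) = 0
M(o) = -7*o*(-20 + 4*o)/3 (M(o) = -((o - 5)*(4 + 0))*o*7/3 = -((-5 + o)*4)*o*7/3 = -(-20 + 4*o)*o*7/3 = -o*(-20 + 4*o)*7/3 = -7*o*(-20 + 4*o)/3)
1/(-960788 + M(-632)) = 1/(-960788 + (28/3)*(-632)*(5 - 1*(-632))) = 1/(-960788 + (28/3)*(-632)*(5 + 632)) = 1/(-960788 + (28/3)*(-632)*637) = 1/(-960788 - 11272352/3) = 1/(-14154716/3) = -3/14154716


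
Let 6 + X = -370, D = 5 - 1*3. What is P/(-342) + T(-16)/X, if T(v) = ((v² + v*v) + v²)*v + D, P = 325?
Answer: 1019903/32148 ≈ 31.725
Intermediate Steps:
D = 2 (D = 5 - 3 = 2)
X = -376 (X = -6 - 370 = -376)
T(v) = 2 + 3*v³ (T(v) = ((v² + v*v) + v²)*v + 2 = ((v² + v²) + v²)*v + 2 = (2*v² + v²)*v + 2 = (3*v²)*v + 2 = 3*v³ + 2 = 2 + 3*v³)
P/(-342) + T(-16)/X = 325/(-342) + (2 + 3*(-16)³)/(-376) = 325*(-1/342) + (2 + 3*(-4096))*(-1/376) = -325/342 + (2 - 12288)*(-1/376) = -325/342 - 12286*(-1/376) = -325/342 + 6143/188 = 1019903/32148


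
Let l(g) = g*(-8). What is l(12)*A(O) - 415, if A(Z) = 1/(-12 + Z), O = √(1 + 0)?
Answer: -4469/11 ≈ -406.27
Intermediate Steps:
l(g) = -8*g
O = 1 (O = √1 = 1)
l(12)*A(O) - 415 = (-8*12)/(-12 + 1) - 415 = -96/(-11) - 415 = -96*(-1/11) - 415 = 96/11 - 415 = -4469/11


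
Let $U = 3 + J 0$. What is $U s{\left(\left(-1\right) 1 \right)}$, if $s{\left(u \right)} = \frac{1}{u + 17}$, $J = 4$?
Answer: $\frac{3}{16} \approx 0.1875$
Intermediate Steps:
$s{\left(u \right)} = \frac{1}{17 + u}$
$U = 3$ ($U = 3 + 4 \cdot 0 = 3 + 0 = 3$)
$U s{\left(\left(-1\right) 1 \right)} = \frac{3}{17 - 1} = \frac{3}{16}$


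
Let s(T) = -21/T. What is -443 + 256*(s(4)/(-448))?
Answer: -440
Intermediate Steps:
-443 + 256*(s(4)/(-448)) = -443 + 256*(-21/4/(-448)) = -443 + 256*(-21*1/4*(-1/448)) = -443 + 256*(-21/4*(-1/448)) = -443 + 256*(3/256) = -443 + 3 = -440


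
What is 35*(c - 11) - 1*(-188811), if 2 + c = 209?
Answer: 195671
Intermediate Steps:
c = 207 (c = -2 + 209 = 207)
35*(c - 11) - 1*(-188811) = 35*(207 - 11) - 1*(-188811) = 35*196 + 188811 = 6860 + 188811 = 195671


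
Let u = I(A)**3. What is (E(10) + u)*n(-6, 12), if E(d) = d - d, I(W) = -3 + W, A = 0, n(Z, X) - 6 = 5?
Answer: -297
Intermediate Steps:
n(Z, X) = 11 (n(Z, X) = 6 + 5 = 11)
E(d) = 0
u = -27 (u = (-3 + 0)**3 = (-3)**3 = -27)
(E(10) + u)*n(-6, 12) = (0 - 27)*11 = -27*11 = -297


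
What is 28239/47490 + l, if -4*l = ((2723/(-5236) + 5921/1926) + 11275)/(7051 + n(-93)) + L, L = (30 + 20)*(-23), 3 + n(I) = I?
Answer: 9126191269200883/31722391855440 ≈ 287.69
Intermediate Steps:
n(I) = -3 + I
L = -1150 (L = 50*(-23) = -1150)
l = 5753207940053/20039413680 (l = -(((2723/(-5236) + 5921/1926) + 11275)/(7051 + (-3 - 93)) - 1150)/4 = -(((2723*(-1/5236) + 5921*(1/1926)) + 11275)/(7051 - 96) - 1150)/4 = -(((-389/748 + 5921/1926) + 11275)/6955 - 1150)/4 = -((1839847/720324 + 11275)*(1/6955) - 1150)/4 = -((8123492947/720324)*(1/6955) - 1150)/4 = -(8123492947/5009853420 - 1150)/4 = -¼*(-5753207940053/5009853420) = 5753207940053/20039413680 ≈ 287.09)
28239/47490 + l = 28239/47490 + 5753207940053/20039413680 = 28239*(1/47490) + 5753207940053/20039413680 = 9413/15830 + 5753207940053/20039413680 = 9126191269200883/31722391855440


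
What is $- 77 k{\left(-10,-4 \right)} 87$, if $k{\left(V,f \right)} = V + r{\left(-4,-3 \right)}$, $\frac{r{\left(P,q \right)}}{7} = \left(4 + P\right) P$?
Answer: $66990$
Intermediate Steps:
$r{\left(P,q \right)} = 7 P \left(4 + P\right)$ ($r{\left(P,q \right)} = 7 \left(4 + P\right) P = 7 P \left(4 + P\right)$)
$k{\left(V,f \right)} = V$ ($k{\left(V,f \right)} = V + 7 \left(-4\right) \left(4 - 4\right) = V + 7 \left(-4\right) 0 = V + 0 = V$)
$- 77 k{\left(-10,-4 \right)} 87 = \left(-77\right) \left(-10\right) 87 = 770 \cdot 87 = 66990$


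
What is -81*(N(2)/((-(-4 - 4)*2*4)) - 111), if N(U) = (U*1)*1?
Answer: 287631/32 ≈ 8988.5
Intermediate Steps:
N(U) = U (N(U) = U*1 = U)
-81*(N(2)/((-(-4 - 4)*2*4)) - 111) = -81*(2/((-(-4 - 4)*2*4)) - 111) = -81*(2/((-(-8)*2*4)) - 111) = -81*(2/((-1*(-16)*4)) - 111) = -81*(2/((16*4)) - 111) = -81*(2/64 - 111) = -81*(2*(1/64) - 111) = -81*(1/32 - 111) = -81*(-3551/32) = 287631/32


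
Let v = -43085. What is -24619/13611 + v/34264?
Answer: -1429975351/466367304 ≈ -3.0662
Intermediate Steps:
-24619/13611 + v/34264 = -24619/13611 - 43085/34264 = -1429975351/466367304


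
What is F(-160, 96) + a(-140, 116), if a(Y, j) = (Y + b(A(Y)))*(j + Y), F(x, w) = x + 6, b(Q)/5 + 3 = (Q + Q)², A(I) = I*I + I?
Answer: -181771964434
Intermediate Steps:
A(I) = I + I² (A(I) = I² + I = I + I²)
b(Q) = -15 + 20*Q² (b(Q) = -15 + 5*(Q + Q)² = -15 + 5*(2*Q)² = -15 + 5*(4*Q²) = -15 + 20*Q²)
F(x, w) = 6 + x
a(Y, j) = (Y + j)*(-15 + Y + 20*Y²*(1 + Y)²) (a(Y, j) = (Y + (-15 + 20*(Y*(1 + Y))²))*(j + Y) = (Y + (-15 + 20*(Y²*(1 + Y)²)))*(Y + j) = (Y + (-15 + 20*Y²*(1 + Y)²))*(Y + j) = (-15 + Y + 20*Y²*(1 + Y)²)*(Y + j) = (Y + j)*(-15 + Y + 20*Y²*(1 + Y)²))
F(-160, 96) + a(-140, 116) = (6 - 160) + ((-140)² - 15*(-140) - 15*116 - 140*116 + 20*(-140)³*(1 - 140)² + 20*116*(-140)²*(1 - 140)²) = -154 + (19600 + 2100 - 1740 - 16240 + 20*(-2744000)*(-139)² + 20*116*19600*(-139)²) = -154 + (19600 + 2100 - 1740 - 16240 + 20*(-2744000)*19321 + 20*116*19600*19321) = -154 + (19600 + 2100 - 1740 - 16240 - 1060336480000 + 878564512000) = -154 - 181771964280 = -181771964434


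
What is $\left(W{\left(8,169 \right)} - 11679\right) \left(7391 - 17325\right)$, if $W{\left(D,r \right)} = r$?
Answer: $114340340$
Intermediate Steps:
$\left(W{\left(8,169 \right)} - 11679\right) \left(7391 - 17325\right) = \left(169 - 11679\right) \left(7391 - 17325\right) = \left(-11510\right) \left(-9934\right) = 114340340$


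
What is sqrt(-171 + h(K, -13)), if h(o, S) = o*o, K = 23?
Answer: sqrt(358) ≈ 18.921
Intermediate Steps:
h(o, S) = o**2
sqrt(-171 + h(K, -13)) = sqrt(-171 + 23**2) = sqrt(-171 + 529) = sqrt(358)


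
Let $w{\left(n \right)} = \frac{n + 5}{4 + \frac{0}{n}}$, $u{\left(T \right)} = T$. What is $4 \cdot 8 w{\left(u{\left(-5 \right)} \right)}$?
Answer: $0$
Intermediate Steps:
$w{\left(n \right)} = \frac{5}{4} + \frac{n}{4}$ ($w{\left(n \right)} = \frac{5 + n}{4 + 0} = \frac{5 + n}{4} = \left(5 + n\right) \frac{1}{4} = \frac{5}{4} + \frac{n}{4}$)
$4 \cdot 8 w{\left(u{\left(-5 \right)} \right)} = 4 \cdot 8 \left(\frac{5}{4} + \frac{1}{4} \left(-5\right)\right) = 32 \left(\frac{5}{4} - \frac{5}{4}\right) = 32 \cdot 0 = 0$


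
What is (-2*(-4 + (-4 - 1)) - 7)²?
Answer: 121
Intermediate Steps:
(-2*(-4 + (-4 - 1)) - 7)² = (-2*(-4 - 5) - 7)² = (-2*(-9) - 7)² = (18 - 7)² = 11² = 121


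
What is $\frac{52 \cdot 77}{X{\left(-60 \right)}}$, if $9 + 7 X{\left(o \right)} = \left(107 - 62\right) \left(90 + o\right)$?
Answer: $\frac{28028}{1341} \approx 20.901$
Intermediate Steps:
$X{\left(o \right)} = \frac{4041}{7} + \frac{45 o}{7}$ ($X{\left(o \right)} = - \frac{9}{7} + \frac{\left(107 - 62\right) \left(90 + o\right)}{7} = - \frac{9}{7} + \frac{45 \left(90 + o\right)}{7} = - \frac{9}{7} + \frac{4050 + 45 o}{7} = - \frac{9}{7} + \left(\frac{4050}{7} + \frac{45 o}{7}\right) = \frac{4041}{7} + \frac{45 o}{7}$)
$\frac{52 \cdot 77}{X{\left(-60 \right)}} = \frac{52 \cdot 77}{\frac{4041}{7} + \frac{45}{7} \left(-60\right)} = \frac{4004}{\frac{4041}{7} - \frac{2700}{7}} = \frac{4004}{\frac{1341}{7}} = 4004 \cdot \frac{7}{1341} = \frac{28028}{1341}$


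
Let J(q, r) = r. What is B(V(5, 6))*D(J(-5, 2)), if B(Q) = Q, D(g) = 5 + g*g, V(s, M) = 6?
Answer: 54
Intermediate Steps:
D(g) = 5 + g**2
B(V(5, 6))*D(J(-5, 2)) = 6*(5 + 2**2) = 6*(5 + 4) = 6*9 = 54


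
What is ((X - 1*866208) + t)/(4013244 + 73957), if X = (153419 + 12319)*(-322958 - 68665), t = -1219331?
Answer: -64908898313/4087201 ≈ -15881.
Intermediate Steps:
X = -64906812774 (X = 165738*(-391623) = -64906812774)
((X - 1*866208) + t)/(4013244 + 73957) = ((-64906812774 - 1*866208) - 1219331)/(4013244 + 73957) = ((-64906812774 - 866208) - 1219331)/4087201 = (-64907678982 - 1219331)*(1/4087201) = -64908898313*1/4087201 = -64908898313/4087201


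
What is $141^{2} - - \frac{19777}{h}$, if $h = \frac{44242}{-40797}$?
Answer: $\frac{72732933}{44242} \approx 1644.0$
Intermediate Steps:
$h = - \frac{44242}{40797}$ ($h = 44242 \left(- \frac{1}{40797}\right) = - \frac{44242}{40797} \approx -1.0844$)
$141^{2} - - \frac{19777}{h} = 141^{2} - - \frac{19777}{- \frac{44242}{40797}} = 19881 - \left(-19777\right) \left(- \frac{40797}{44242}\right) = 19881 - \frac{806842269}{44242} = \frac{72732933}{44242}$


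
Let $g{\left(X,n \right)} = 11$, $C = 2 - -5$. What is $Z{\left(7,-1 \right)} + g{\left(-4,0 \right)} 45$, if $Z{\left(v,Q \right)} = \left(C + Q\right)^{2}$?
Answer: $531$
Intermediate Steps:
$C = 7$ ($C = 2 + 5 = 7$)
$Z{\left(v,Q \right)} = \left(7 + Q\right)^{2}$
$Z{\left(7,-1 \right)} + g{\left(-4,0 \right)} 45 = \left(7 - 1\right)^{2} + 11 \cdot 45 = 6^{2} + 495 = 36 + 495 = 531$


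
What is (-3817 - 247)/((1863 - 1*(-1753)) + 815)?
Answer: -4064/4431 ≈ -0.91717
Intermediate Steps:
(-3817 - 247)/((1863 - 1*(-1753)) + 815) = -4064/((1863 + 1753) + 815) = -4064/(3616 + 815) = -4064/4431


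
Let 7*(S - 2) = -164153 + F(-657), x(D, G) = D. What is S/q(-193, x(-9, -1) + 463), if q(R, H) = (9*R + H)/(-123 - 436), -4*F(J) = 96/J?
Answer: -20094056047/1966839 ≈ -10216.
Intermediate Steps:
F(J) = -24/J
q(R, H) = -9*R/559 - H/559 (q(R, H) = (H + 9*R)/(-559) = (H + 9*R)*(-1/559) = -9*R/559 - H/559)
S = -35946433/1533 (S = 2 + (-164153 - 24/(-657))/7 = 2 + (-164153 - 24*(-1/657))/7 = 2 + (-164153 + 8/219)/7 = 2 + (⅐)*(-35949499/219) = 2 - 35949499/1533 = -35946433/1533 ≈ -23448.)
S/q(-193, x(-9, -1) + 463) = -35946433/(1533*(-9/559*(-193) - (-9 + 463)/559)) = -35946433/(1533*(1737/559 - 1/559*454)) = -35946433/(1533*(1737/559 - 454/559)) = -35946433/(1533*1283/559) = -35946433/1533*559/1283 = -20094056047/1966839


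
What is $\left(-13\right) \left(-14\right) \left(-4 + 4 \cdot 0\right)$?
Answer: $-728$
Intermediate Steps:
$\left(-13\right) \left(-14\right) \left(-4 + 4 \cdot 0\right) = 182 \left(-4 + 0\right) = 182 \left(-4\right) = -728$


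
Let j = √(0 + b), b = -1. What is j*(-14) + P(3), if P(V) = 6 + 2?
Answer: 8 - 14*I ≈ 8.0 - 14.0*I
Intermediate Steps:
P(V) = 8
j = I (j = √(0 - 1) = √(-1) = I ≈ 1.0*I)
j*(-14) + P(3) = I*(-14) + 8 = -14*I + 8 = 8 - 14*I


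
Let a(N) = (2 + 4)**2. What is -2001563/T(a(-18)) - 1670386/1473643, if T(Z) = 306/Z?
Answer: -347012176740/1473643 ≈ -2.3548e+5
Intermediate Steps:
a(N) = 36 (a(N) = 6**2 = 36)
-2001563/T(a(-18)) - 1670386/1473643 = -2001563/(306/36) - 1670386/1473643 = -2001563/(306*(1/36)) - 1670386*1/1473643 = -2001563/17/2 - 1670386/1473643 = -2001563*2/17 - 1670386/1473643 = -235478 - 1670386/1473643 = -347012176740/1473643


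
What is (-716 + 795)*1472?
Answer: 116288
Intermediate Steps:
(-716 + 795)*1472 = 79*1472 = 116288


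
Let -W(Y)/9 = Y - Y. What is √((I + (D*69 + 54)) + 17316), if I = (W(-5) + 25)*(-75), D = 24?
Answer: √17151 ≈ 130.96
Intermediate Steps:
W(Y) = 0 (W(Y) = -9*(Y - Y) = -9*0 = 0)
I = -1875 (I = (0 + 25)*(-75) = 25*(-75) = -1875)
√((I + (D*69 + 54)) + 17316) = √((-1875 + (24*69 + 54)) + 17316) = √((-1875 + (1656 + 54)) + 17316) = √((-1875 + 1710) + 17316) = √(-165 + 17316) = √17151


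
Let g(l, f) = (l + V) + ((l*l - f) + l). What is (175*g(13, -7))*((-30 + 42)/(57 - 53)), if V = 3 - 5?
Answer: 105000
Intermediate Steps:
V = -2
g(l, f) = -2 + l² - f + 2*l (g(l, f) = (l - 2) + ((l*l - f) + l) = (-2 + l) + ((l² - f) + l) = (-2 + l) + (l + l² - f) = -2 + l² - f + 2*l)
(175*g(13, -7))*((-30 + 42)/(57 - 53)) = (175*(-2 + 13² - 1*(-7) + 2*13))*((-30 + 42)/(57 - 53)) = (175*(-2 + 169 + 7 + 26))*(12/4) = (175*200)*(12*(¼)) = 35000*3 = 105000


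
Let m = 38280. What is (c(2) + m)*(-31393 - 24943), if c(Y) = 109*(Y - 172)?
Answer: -1112636000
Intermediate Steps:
c(Y) = -18748 + 109*Y (c(Y) = 109*(-172 + Y) = -18748 + 109*Y)
(c(2) + m)*(-31393 - 24943) = ((-18748 + 109*2) + 38280)*(-31393 - 24943) = ((-18748 + 218) + 38280)*(-56336) = (-18530 + 38280)*(-56336) = 19750*(-56336) = -1112636000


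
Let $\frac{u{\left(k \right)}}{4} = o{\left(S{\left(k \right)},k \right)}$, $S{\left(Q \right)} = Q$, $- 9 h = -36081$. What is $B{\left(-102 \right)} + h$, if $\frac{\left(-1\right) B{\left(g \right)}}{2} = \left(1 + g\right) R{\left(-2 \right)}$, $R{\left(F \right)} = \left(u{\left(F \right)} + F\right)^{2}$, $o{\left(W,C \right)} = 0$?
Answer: $4817$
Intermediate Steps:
$h = 4009$ ($h = \left(- \frac{1}{9}\right) \left(-36081\right) = 4009$)
$u{\left(k \right)} = 0$ ($u{\left(k \right)} = 4 \cdot 0 = 0$)
$R{\left(F \right)} = F^{2}$ ($R{\left(F \right)} = \left(0 + F\right)^{2} = F^{2}$)
$B{\left(g \right)} = -8 - 8 g$ ($B{\left(g \right)} = - 2 \left(1 + g\right) \left(-2\right)^{2} = - 2 \left(1 + g\right) 4 = - 2 \left(4 + 4 g\right) = -8 - 8 g$)
$B{\left(-102 \right)} + h = \left(-8 - -816\right) + 4009 = \left(-8 + 816\right) + 4009 = 808 + 4009 = 4817$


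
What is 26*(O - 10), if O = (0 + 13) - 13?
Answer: -260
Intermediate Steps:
O = 0 (O = 13 - 13 = 0)
26*(O - 10) = 26*(0 - 10) = 26*(-10) = -260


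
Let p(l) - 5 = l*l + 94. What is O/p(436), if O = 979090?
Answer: 195818/38039 ≈ 5.1478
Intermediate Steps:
p(l) = 99 + l² (p(l) = 5 + (l*l + 94) = 5 + (l² + 94) = 5 + (94 + l²) = 99 + l²)
O/p(436) = 979090/(99 + 436²) = 979090/(99 + 190096) = 979090/190195 = 979090*(1/190195) = 195818/38039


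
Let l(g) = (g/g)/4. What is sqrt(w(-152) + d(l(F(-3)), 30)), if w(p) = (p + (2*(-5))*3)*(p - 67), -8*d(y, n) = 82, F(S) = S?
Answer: sqrt(159391)/2 ≈ 199.62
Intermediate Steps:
l(g) = 1/4 (l(g) = 1*(1/4) = 1/4)
d(y, n) = -41/4 (d(y, n) = -1/8*82 = -41/4)
w(p) = (-67 + p)*(-30 + p) (w(p) = (p - 10*3)*(-67 + p) = (p - 30)*(-67 + p) = (-30 + p)*(-67 + p) = (-67 + p)*(-30 + p))
sqrt(w(-152) + d(l(F(-3)), 30)) = sqrt((2010 + (-152)**2 - 97*(-152)) - 41/4) = sqrt((2010 + 23104 + 14744) - 41/4) = sqrt(39858 - 41/4) = sqrt(159391/4) = sqrt(159391)/2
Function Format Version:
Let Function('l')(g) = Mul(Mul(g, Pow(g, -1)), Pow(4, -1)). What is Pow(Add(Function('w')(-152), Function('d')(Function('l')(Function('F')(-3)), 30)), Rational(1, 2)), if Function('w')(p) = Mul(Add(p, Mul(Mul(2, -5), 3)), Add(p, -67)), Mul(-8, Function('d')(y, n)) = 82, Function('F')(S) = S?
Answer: Mul(Rational(1, 2), Pow(159391, Rational(1, 2))) ≈ 199.62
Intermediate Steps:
Function('l')(g) = Rational(1, 4) (Function('l')(g) = Mul(1, Rational(1, 4)) = Rational(1, 4))
Function('d')(y, n) = Rational(-41, 4) (Function('d')(y, n) = Mul(Rational(-1, 8), 82) = Rational(-41, 4))
Function('w')(p) = Mul(Add(-67, p), Add(-30, p)) (Function('w')(p) = Mul(Add(p, Mul(-10, 3)), Add(-67, p)) = Mul(Add(p, -30), Add(-67, p)) = Mul(Add(-30, p), Add(-67, p)) = Mul(Add(-67, p), Add(-30, p)))
Pow(Add(Function('w')(-152), Function('d')(Function('l')(Function('F')(-3)), 30)), Rational(1, 2)) = Pow(Add(Add(2010, Pow(-152, 2), Mul(-97, -152)), Rational(-41, 4)), Rational(1, 2)) = Pow(Add(Add(2010, 23104, 14744), Rational(-41, 4)), Rational(1, 2)) = Pow(Add(39858, Rational(-41, 4)), Rational(1, 2)) = Pow(Rational(159391, 4), Rational(1, 2)) = Mul(Rational(1, 2), Pow(159391, Rational(1, 2)))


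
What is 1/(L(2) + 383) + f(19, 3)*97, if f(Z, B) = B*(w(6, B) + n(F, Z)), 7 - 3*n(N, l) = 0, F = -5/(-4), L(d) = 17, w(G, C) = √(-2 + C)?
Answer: 388001/400 ≈ 970.00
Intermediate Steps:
F = 5/4 (F = -5*(-¼) = 5/4 ≈ 1.2500)
n(N, l) = 7/3 (n(N, l) = 7/3 - ⅓*0 = 7/3 + 0 = 7/3)
f(Z, B) = B*(7/3 + √(-2 + B)) (f(Z, B) = B*(√(-2 + B) + 7/3) = B*(7/3 + √(-2 + B)))
1/(L(2) + 383) + f(19, 3)*97 = 1/(17 + 383) + ((⅓)*3*(7 + 3*√(-2 + 3)))*97 = 1/400 + ((⅓)*3*(7 + 3*√1))*97 = 1/400 + ((⅓)*3*(7 + 3*1))*97 = 1/400 + ((⅓)*3*(7 + 3))*97 = 1/400 + ((⅓)*3*10)*97 = 1/400 + 10*97 = 1/400 + 970 = 388001/400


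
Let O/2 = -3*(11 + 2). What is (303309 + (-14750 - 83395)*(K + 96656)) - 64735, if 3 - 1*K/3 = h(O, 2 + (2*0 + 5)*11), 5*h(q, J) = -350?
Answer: -9507558301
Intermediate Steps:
O = -78 (O = 2*(-3*(11 + 2)) = 2*(-3*13) = 2*(-39) = -78)
h(q, J) = -70 (h(q, J) = (⅕)*(-350) = -70)
K = 219 (K = 9 - 3*(-70) = 9 + 210 = 219)
(303309 + (-14750 - 83395)*(K + 96656)) - 64735 = (303309 + (-14750 - 83395)*(219 + 96656)) - 64735 = (303309 - 98145*96875) - 64735 = (303309 - 9507796875) - 64735 = -9507493566 - 64735 = -9507558301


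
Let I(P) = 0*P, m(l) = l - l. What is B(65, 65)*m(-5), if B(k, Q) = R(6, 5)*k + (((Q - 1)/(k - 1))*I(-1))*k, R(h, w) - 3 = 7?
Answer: 0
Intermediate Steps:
R(h, w) = 10 (R(h, w) = 3 + 7 = 10)
m(l) = 0
I(P) = 0
B(k, Q) = 10*k (B(k, Q) = 10*k + (((Q - 1)/(k - 1))*0)*k = 10*k + (((-1 + Q)/(-1 + k))*0)*k = 10*k + 0*k = 10*k + 0 = 10*k)
B(65, 65)*m(-5) = (10*65)*0 = 650*0 = 0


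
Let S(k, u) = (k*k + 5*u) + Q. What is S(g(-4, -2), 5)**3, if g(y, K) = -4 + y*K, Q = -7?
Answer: 39304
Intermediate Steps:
g(y, K) = -4 + K*y
S(k, u) = -7 + k**2 + 5*u (S(k, u) = (k*k + 5*u) - 7 = (k**2 + 5*u) - 7 = -7 + k**2 + 5*u)
S(g(-4, -2), 5)**3 = (-7 + (-4 - 2*(-4))**2 + 5*5)**3 = (-7 + (-4 + 8)**2 + 25)**3 = (-7 + 4**2 + 25)**3 = (-7 + 16 + 25)**3 = 34**3 = 39304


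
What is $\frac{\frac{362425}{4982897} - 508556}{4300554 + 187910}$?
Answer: $- \frac{2534081804307}{22365553800208} \approx -0.1133$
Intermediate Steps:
$\frac{\frac{362425}{4982897} - 508556}{4300554 + 187910} = \frac{362425 \cdot \frac{1}{4982897} - 508556}{4488464} = \left(\frac{362425}{4982897} - 508556\right) \frac{1}{4488464} = \left(- \frac{2534081804307}{4982897}\right) \frac{1}{4488464} = - \frac{2534081804307}{22365553800208}$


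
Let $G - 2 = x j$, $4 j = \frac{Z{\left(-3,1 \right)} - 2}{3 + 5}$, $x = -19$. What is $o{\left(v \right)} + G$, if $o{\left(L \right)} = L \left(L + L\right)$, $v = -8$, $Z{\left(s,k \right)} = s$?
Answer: $\frac{4255}{32} \approx 132.97$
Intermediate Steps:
$j = - \frac{5}{32}$ ($j = \frac{\left(-3 - 2\right) \frac{1}{3 + 5}}{4} = \frac{\left(-5\right) \frac{1}{8}}{4} = \frac{1}{4} \left(- \frac{5}{8}\right) = - \frac{5}{32} \approx -0.15625$)
$o{\left(L \right)} = 2 L^{2}$ ($o{\left(L \right)} = L 2 L = 2 L^{2}$)
$G = \frac{159}{32}$ ($G = 2 - - \frac{95}{32} = 2 + \frac{95}{32} = \frac{159}{32} \approx 4.9688$)
$o{\left(v \right)} + G = 2 \left(-8\right)^{2} + \frac{159}{32} = 2 \cdot 64 + \frac{159}{32} = 128 + \frac{159}{32} = \frac{4255}{32}$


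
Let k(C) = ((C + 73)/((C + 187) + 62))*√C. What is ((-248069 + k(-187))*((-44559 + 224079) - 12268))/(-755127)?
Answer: 41490036388/755127 + 3177788*I*√187/7802979 ≈ 54944.0 + 5.5691*I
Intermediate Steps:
k(C) = √C*(73 + C)/(249 + C) (k(C) = ((73 + C)/((187 + C) + 62))*√C = ((73 + C)/(249 + C))*√C = √C*(73 + C)/(249 + C))
((-248069 + k(-187))*((-44559 + 224079) - 12268))/(-755127) = ((-248069 + √(-187)*(73 - 187)/(249 - 187))*((-44559 + 224079) - 12268))/(-755127) = ((-248069 + (I*√187)*(-114)/62)*(179520 - 12268))*(-1/755127) = ((-248069 + (I*√187)*(1/62)*(-114))*167252)*(-1/755127) = ((-248069 - 57*I*√187/31)*167252)*(-1/755127) = (-41490036388 - 9533364*I*√187/31)*(-1/755127) = 41490036388/755127 + 3177788*I*√187/7802979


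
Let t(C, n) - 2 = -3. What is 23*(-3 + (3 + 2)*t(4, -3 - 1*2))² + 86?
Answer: 1558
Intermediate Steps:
t(C, n) = -1 (t(C, n) = 2 - 3 = -1)
23*(-3 + (3 + 2)*t(4, -3 - 1*2))² + 86 = 23*(-3 + (3 + 2)*(-1))² + 86 = 23*(-3 + 5*(-1))² + 86 = 23*(-3 - 5)² + 86 = 23*(-8)² + 86 = 23*64 + 86 = 1472 + 86 = 1558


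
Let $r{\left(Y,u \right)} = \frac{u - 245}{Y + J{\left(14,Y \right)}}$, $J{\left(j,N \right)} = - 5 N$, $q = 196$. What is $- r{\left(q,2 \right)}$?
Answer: $- \frac{243}{784} \approx -0.30995$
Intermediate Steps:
$r{\left(Y,u \right)} = - \frac{-245 + u}{4 Y}$ ($r{\left(Y,u \right)} = \frac{u - 245}{Y - 5 Y} = \frac{-245 + u}{\left(-4\right) Y} = \left(-245 + u\right) \left(- \frac{1}{4 Y}\right) = - \frac{-245 + u}{4 Y}$)
$- r{\left(q,2 \right)} = - \frac{245 - 2}{4 \cdot 196} = - \frac{243}{4 \cdot 196} = \left(-1\right) \frac{243}{784} = - \frac{243}{784}$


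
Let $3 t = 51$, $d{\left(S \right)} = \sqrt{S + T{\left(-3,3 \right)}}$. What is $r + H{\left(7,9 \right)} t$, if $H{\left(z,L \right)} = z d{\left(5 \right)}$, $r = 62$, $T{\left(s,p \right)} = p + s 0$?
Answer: $62 + 238 \sqrt{2} \approx 398.58$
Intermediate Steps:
$T{\left(s,p \right)} = p$ ($T{\left(s,p \right)} = p + 0 = p$)
$d{\left(S \right)} = \sqrt{3 + S}$ ($d{\left(S \right)} = \sqrt{S + 3} = \sqrt{3 + S}$)
$t = 17$ ($t = \frac{1}{3} \cdot 51 = 17$)
$H{\left(z,L \right)} = 2 z \sqrt{2}$ ($H{\left(z,L \right)} = z \sqrt{3 + 5} = z \sqrt{8} = z 2 \sqrt{2} = 2 z \sqrt{2}$)
$r + H{\left(7,9 \right)} t = 62 + 2 \cdot 7 \sqrt{2} \cdot 17 = 62 + 14 \sqrt{2} \cdot 17 = 62 + 238 \sqrt{2}$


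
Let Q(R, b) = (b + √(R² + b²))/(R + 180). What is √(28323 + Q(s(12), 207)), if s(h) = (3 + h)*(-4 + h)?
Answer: √(2832369 + √6361)/10 ≈ 168.30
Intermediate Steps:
s(h) = (-4 + h)*(3 + h)
Q(R, b) = (b + √(R² + b²))/(180 + R)
√(28323 + Q(s(12), 207)) = √(28323 + (207 + √((-12 + 12² - 1*12)² + 207²))/(180 + (-12 + 12² - 1*12))) = √(28323 + (207 + √((-12 + 144 - 12)² + 42849))/(180 + (-12 + 144 - 12))) = √(28323 + (207 + √(120² + 42849))/(180 + 120)) = √(28323 + (207 + √(14400 + 42849))/300) = √(28323 + (207 + √57249)/300) = √(28323 + (207 + 3*√6361)/300) = √(28323 + (69/100 + √6361/100)) = √(2832369/100 + √6361/100)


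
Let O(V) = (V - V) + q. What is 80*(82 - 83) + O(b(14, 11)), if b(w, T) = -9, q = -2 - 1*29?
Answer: -111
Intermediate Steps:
q = -31 (q = -2 - 29 = -31)
O(V) = -31 (O(V) = (V - V) - 31 = 0 - 31 = -31)
80*(82 - 83) + O(b(14, 11)) = 80*(82 - 83) - 31 = 80*(-1) - 31 = -80 - 31 = -111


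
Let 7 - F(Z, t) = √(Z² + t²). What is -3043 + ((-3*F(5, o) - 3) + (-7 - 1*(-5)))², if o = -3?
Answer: -2061 - 156*√34 ≈ -2970.6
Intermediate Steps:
F(Z, t) = 7 - √(Z² + t²)
-3043 + ((-3*F(5, o) - 3) + (-7 - 1*(-5)))² = -3043 + ((-3*(7 - √(5² + (-3)²)) - 3) + (-7 - 1*(-5)))² = -3043 + ((-3*(7 - √(25 + 9)) - 3) + (-7 + 5))² = -3043 + ((-3*(7 - √34) - 3) - 2)² = -3043 + (((-21 + 3*√34) - 3) - 2)² = -3043 + ((-24 + 3*√34) - 2)² = -3043 + (-26 + 3*√34)²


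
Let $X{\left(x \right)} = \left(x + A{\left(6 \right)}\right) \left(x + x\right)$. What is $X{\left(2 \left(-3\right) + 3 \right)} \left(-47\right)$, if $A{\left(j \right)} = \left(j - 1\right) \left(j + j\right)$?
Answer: $16074$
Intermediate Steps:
$A{\left(j \right)} = 2 j \left(-1 + j\right)$ ($A{\left(j \right)} = \left(-1 + j\right) 2 j = 2 j \left(-1 + j\right)$)
$X{\left(x \right)} = 2 x \left(60 + x\right)$ ($X{\left(x \right)} = \left(x + 2 \cdot 6 \left(-1 + 6\right)\right) \left(x + x\right) = \left(x + 2 \cdot 6 \cdot 5\right) 2 x = \left(x + 60\right) 2 x = \left(60 + x\right) 2 x = 2 x \left(60 + x\right)$)
$X{\left(2 \left(-3\right) + 3 \right)} \left(-47\right) = 2 \left(2 \left(-3\right) + 3\right) \left(60 + \left(2 \left(-3\right) + 3\right)\right) \left(-47\right) = 2 \left(-6 + 3\right) \left(60 + \left(-6 + 3\right)\right) \left(-47\right) = 2 \left(-3\right) \left(60 - 3\right) \left(-47\right) = 2 \left(-3\right) 57 \left(-47\right) = \left(-342\right) \left(-47\right) = 16074$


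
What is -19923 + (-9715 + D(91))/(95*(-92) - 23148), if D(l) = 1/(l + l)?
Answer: -115623673439/5803616 ≈ -19923.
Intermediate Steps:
D(l) = 1/(2*l)
-19923 + (-9715 + D(91))/(95*(-92) - 23148) = -19923 + (-9715 + (½)/91)/(95*(-92) - 23148) = -19923 + (-9715 + (½)*(1/91))/(-8740 - 23148) = -19923 + (-9715 + 1/182)/(-31888) = -19923 - 1768129/182*(-1/31888) = -19923 + 1768129/5803616 = -115623673439/5803616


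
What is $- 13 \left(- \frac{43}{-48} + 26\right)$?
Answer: $- \frac{16783}{48} \approx -349.65$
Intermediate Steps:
$- 13 \left(- \frac{43}{-48} + 26\right) = - 13 \left(\left(-43\right) \left(- \frac{1}{48}\right) + 26\right) = - 13 \left(\frac{43}{48} + 26\right) = \left(-13\right) \frac{1291}{48} = - \frac{16783}{48}$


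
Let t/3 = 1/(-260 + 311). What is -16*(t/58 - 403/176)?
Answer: 198591/5423 ≈ 36.620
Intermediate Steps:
t = 1/17 (t = 3/(-260 + 311) = 3/51 = 3*(1/51) = 1/17 ≈ 0.058824)
-16*(t/58 - 403/176) = -16*((1/17)/58 - 403/176) = -16*((1/17)*(1/58) - 403*1/176) = -16*(1/986 - 403/176) = -16*(-198591/86768) = 198591/5423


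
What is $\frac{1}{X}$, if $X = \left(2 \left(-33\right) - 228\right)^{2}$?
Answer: $\frac{1}{86436} \approx 1.1569 \cdot 10^{-5}$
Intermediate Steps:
$X = 86436$ ($X = \left(-66 - 228\right)^{2} = \left(-294\right)^{2} = 86436$)
$\frac{1}{X} = \frac{1}{86436}$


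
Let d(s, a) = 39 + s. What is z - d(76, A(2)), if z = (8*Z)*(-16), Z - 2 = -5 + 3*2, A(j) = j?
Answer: -499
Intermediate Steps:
Z = 3 (Z = 2 + (-5 + 3*2) = 2 + (-5 + 6) = 2 + 1 = 3)
z = -384 (z = (8*3)*(-16) = 24*(-16) = -384)
z - d(76, A(2)) = -384 - (39 + 76) = -384 - 1*115 = -384 - 115 = -499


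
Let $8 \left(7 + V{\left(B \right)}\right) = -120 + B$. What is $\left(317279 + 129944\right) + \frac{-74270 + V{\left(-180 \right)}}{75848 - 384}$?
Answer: $\frac{67498324315}{150928} \approx 4.4722 \cdot 10^{5}$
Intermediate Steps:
$V{\left(B \right)} = -22 + \frac{B}{8}$ ($V{\left(B \right)} = -7 + \frac{-120 + B}{8} = -7 + \left(-15 + \frac{B}{8}\right) = -22 + \frac{B}{8}$)
$\left(317279 + 129944\right) + \frac{-74270 + V{\left(-180 \right)}}{75848 - 384} = \left(317279 + 129944\right) + \frac{-74270 + \left(-22 + \frac{1}{8} \left(-180\right)\right)}{75848 - 384} = 447223 + \frac{-74270 - \frac{89}{2}}{75464} = 447223 + \left(-74270 - \frac{89}{2}\right) \frac{1}{75464} = 447223 - \frac{148629}{150928} = \frac{67498324315}{150928}$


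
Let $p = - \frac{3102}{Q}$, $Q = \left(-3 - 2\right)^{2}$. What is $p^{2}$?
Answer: $\frac{9622404}{625} \approx 15396.0$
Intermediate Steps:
$Q = 25$ ($Q = \left(-5\right)^{2} = 25$)
$p = - \frac{3102}{25} \approx -124.08$
$p^{2} = \left(- \frac{3102}{25}\right)^{2} = \frac{9622404}{625}$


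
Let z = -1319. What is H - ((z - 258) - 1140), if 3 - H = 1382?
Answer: 1338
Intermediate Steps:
H = -1379 (H = 3 - 1*1382 = 3 - 1382 = -1379)
H - ((z - 258) - 1140) = -1379 - ((-1319 - 258) - 1140) = -1379 - (-1577 - 1140) = -1379 - 1*(-2717) = -1379 + 2717 = 1338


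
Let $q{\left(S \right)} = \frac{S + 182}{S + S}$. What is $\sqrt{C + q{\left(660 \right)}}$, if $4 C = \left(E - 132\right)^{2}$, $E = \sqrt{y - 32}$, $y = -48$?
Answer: $\frac{\sqrt{472259865 - 28749600 i \sqrt{5}}}{330} \approx 66.005 - 4.4718 i$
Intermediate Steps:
$E = 4 i \sqrt{5}$ ($E = \sqrt{-48 - 32} = \sqrt{-80} = 4 i \sqrt{5} \approx 8.9443 i$)
$C = \frac{\left(-132 + 4 i \sqrt{5}\right)^{2}}{4}$ ($C = \frac{\left(4 i \sqrt{5} - 132\right)^{2}}{4} = \frac{\left(-132 + 4 i \sqrt{5}\right)^{2}}{4} \approx 4336.0 - 590.32 i$)
$q{\left(S \right)} = \frac{182 + S}{2 S}$
$\sqrt{C + q{\left(660 \right)}} = \sqrt{\left(4336 - 264 i \sqrt{5}\right) + \frac{182 + 660}{2 \cdot 660}} = \sqrt{\left(4336 - 264 i \sqrt{5}\right) + \frac{1}{2} \cdot \frac{1}{660} \cdot 842} = \sqrt{\left(4336 - 264 i \sqrt{5}\right) + \frac{421}{660}} = \sqrt{\frac{2862181}{660} - 264 i \sqrt{5}}$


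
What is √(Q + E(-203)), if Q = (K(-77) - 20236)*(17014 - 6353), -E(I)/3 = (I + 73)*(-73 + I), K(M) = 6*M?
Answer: I*√220769018 ≈ 14858.0*I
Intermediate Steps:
E(I) = -3*(-73 + I)*(73 + I) (E(I) = -3*(I + 73)*(-73 + I) = -3*(73 + I)*(-73 + I) = -3*(-73 + I)*(73 + I))
Q = -220661378 (Q = (6*(-77) - 20236)*(17014 - 6353) = (-462 - 20236)*10661 = -20698*10661 = -220661378)
√(Q + E(-203)) = √(-220661378 + (15987 - 3*(-203)²)) = √(-220661378 + (15987 - 3*41209)) = √(-220661378 + (15987 - 123627)) = √(-220661378 - 107640) = √(-220769018) = I*√220769018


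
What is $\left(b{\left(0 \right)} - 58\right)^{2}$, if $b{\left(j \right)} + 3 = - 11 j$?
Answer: $3721$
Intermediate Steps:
$b{\left(j \right)} = -3 - 11 j$
$\left(b{\left(0 \right)} - 58\right)^{2} = \left(\left(-3 - 0\right) - 58\right)^{2} = \left(\left(-3 + 0\right) - 58\right)^{2} = \left(-3 - 58\right)^{2} = \left(-61\right)^{2} = 3721$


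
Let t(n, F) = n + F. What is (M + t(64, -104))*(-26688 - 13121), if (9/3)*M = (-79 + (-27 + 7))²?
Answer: -128463643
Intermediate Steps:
M = 3267 (M = (-79 + (-27 + 7))²/3 = (-79 - 20)²/3 = (⅓)*(-99)² = (⅓)*9801 = 3267)
t(n, F) = F + n
(M + t(64, -104))*(-26688 - 13121) = (3267 + (-104 + 64))*(-26688 - 13121) = (3267 - 40)*(-39809) = 3227*(-39809) = -128463643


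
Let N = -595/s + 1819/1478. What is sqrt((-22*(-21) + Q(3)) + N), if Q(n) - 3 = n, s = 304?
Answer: sqrt(1473965081431)/56164 ≈ 21.617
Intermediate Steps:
Q(n) = 3 + n
N = -163217/224656 (N = -595/304 + 1819/1478 = -163217/224656 ≈ -0.72652)
sqrt((-22*(-21) + Q(3)) + N) = sqrt((-22*(-21) + (3 + 3)) - 163217/224656) = sqrt((462 + 6) - 163217/224656) = sqrt(468 - 163217/224656) = sqrt(104975791/224656) = sqrt(1473965081431)/56164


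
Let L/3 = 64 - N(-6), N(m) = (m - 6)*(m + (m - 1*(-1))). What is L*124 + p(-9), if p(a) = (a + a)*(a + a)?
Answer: -24972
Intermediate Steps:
N(m) = (1 + 2*m)*(-6 + m) (N(m) = (-6 + m)*(m + (m + 1)) = (-6 + m)*(m + (1 + m)) = (-6 + m)*(1 + 2*m) = (1 + 2*m)*(-6 + m))
p(a) = 4*a² (p(a) = (2*a)*(2*a) = 4*a²)
L = -204 (L = 3*(64 - (-6 - 11*(-6) + 2*(-6)²)) = 3*(64 - (-6 + 66 + 2*36)) = 3*(64 - (-6 + 66 + 72)) = 3*(64 - 1*132) = 3*(64 - 132) = 3*(-68) = -204)
L*124 + p(-9) = -204*124 + 4*(-9)² = -25296 + 4*81 = -25296 + 324 = -24972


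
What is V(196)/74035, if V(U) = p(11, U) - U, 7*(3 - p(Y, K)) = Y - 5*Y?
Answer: -1307/518245 ≈ -0.0025220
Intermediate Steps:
p(Y, K) = 3 + 4*Y/7 (p(Y, K) = 3 - (Y - 5*Y)/7 = 3 - (-4)*Y/7 = 3 + 4*Y/7)
V(U) = 65/7 - U (V(U) = (3 + (4/7)*11) - U = (3 + 44/7) - U = 65/7 - U)
V(196)/74035 = (65/7 - 1*196)/74035 = (65/7 - 196)*(1/74035) = -1307/7*1/74035 = -1307/518245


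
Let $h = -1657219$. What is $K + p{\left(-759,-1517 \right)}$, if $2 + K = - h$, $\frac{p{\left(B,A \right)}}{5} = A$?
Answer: $1649632$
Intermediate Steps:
$p{\left(B,A \right)} = 5 A$
$K = 1657217$ ($K = -2 - -1657219 = -2 + 1657219 = 1657217$)
$K + p{\left(-759,-1517 \right)} = 1657217 + 5 \left(-1517\right) = 1657217 - 7585 = 1649632$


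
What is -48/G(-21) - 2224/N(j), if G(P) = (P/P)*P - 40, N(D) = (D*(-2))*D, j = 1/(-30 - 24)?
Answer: 197798160/61 ≈ 3.2426e+6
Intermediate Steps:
j = -1/54 (j = 1/(-54) = -1/54 ≈ -0.018519)
N(D) = -2*D² (N(D) = (-2*D)*D = -2*D²)
G(P) = -40 + P (G(P) = 1*P - 40 = P - 40 = -40 + P)
-48/G(-21) - 2224/N(j) = -48/(-40 - 21) - 2224/((-2*(-1/54)²)) = -48/(-61) - 2224/((-2*1/2916)) = -48*(-1/61) - 2224/(-1/1458) = 48/61 - 2224*(-1458) = 48/61 + 3242592 = 197798160/61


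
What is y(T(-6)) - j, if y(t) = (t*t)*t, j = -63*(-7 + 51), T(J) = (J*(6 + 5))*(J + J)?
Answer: 496795860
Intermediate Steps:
T(J) = 22*J**2 (T(J) = (J*11)*(2*J) = (11*J)*(2*J) = 22*J**2)
j = -2772 (j = -63*44 = -2772)
y(t) = t**3 (y(t) = t**2*t = t**3)
y(T(-6)) - j = (22*(-6)**2)**3 - 1*(-2772) = (22*36)**3 + 2772 = 792**3 + 2772 = 496793088 + 2772 = 496795860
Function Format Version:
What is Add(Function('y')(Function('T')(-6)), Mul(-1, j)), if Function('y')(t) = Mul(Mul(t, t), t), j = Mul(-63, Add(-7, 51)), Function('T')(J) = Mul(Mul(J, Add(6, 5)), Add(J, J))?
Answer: 496795860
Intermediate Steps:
Function('T')(J) = Mul(22, Pow(J, 2)) (Function('T')(J) = Mul(Mul(J, 11), Mul(2, J)) = Mul(Mul(11, J), Mul(2, J)) = Mul(22, Pow(J, 2)))
j = -2772 (j = Mul(-63, 44) = -2772)
Function('y')(t) = Pow(t, 3) (Function('y')(t) = Mul(Pow(t, 2), t) = Pow(t, 3))
Add(Function('y')(Function('T')(-6)), Mul(-1, j)) = Add(Pow(Mul(22, Pow(-6, 2)), 3), Mul(-1, -2772)) = Add(Pow(Mul(22, 36), 3), 2772) = Add(Pow(792, 3), 2772) = Add(496793088, 2772) = 496795860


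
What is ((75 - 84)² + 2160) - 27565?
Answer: -25324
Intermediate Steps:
((75 - 84)² + 2160) - 27565 = ((-9)² + 2160) - 27565 = (81 + 2160) - 27565 = 2241 - 27565 = -25324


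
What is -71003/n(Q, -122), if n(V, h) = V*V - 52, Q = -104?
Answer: -71003/10764 ≈ -6.5963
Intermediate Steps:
n(V, h) = -52 + V**2 (n(V, h) = V**2 - 52 = -52 + V**2)
-71003/n(Q, -122) = -71003/(-52 + (-104)**2) = -71003/(-52 + 10816) = -71003/10764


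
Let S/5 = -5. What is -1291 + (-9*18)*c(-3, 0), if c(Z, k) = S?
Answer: 2759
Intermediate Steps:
S = -25 (S = 5*(-5) = -25)
c(Z, k) = -25
-1291 + (-9*18)*c(-3, 0) = -1291 - 9*18*(-25) = -1291 - 162*(-25) = -1291 + 4050 = 2759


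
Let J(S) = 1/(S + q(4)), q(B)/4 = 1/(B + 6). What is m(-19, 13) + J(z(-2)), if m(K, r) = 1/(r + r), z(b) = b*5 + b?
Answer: -18/377 ≈ -0.047745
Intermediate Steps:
q(B) = 4/(6 + B) (q(B) = 4/(B + 6) = 4/(6 + B))
z(b) = 6*b (z(b) = 5*b + b = 6*b)
m(K, r) = 1/(2*r)
J(S) = 1/(⅖ + S) (J(S) = 1/(S + 4/(6 + 4)) = 1/(S + 4/10) = 1/(S + 4*(⅒)) = 1/(S + ⅖) = 1/(⅖ + S))
m(-19, 13) + J(z(-2)) = (½)/13 + 5/(2 + 5*(6*(-2))) = (½)*(1/13) + 5/(2 + 5*(-12)) = 1/26 + 5/(2 - 60) = 1/26 + 5/(-58) = 1/26 + 5*(-1/58) = 1/26 - 5/58 = -18/377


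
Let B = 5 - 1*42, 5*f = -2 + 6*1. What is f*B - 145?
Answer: -873/5 ≈ -174.60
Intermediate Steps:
f = ⅘ (f = (-2 + 6*1)/5 = (-2 + 6)/5 = (⅕)*4 = ⅘ ≈ 0.80000)
B = -37 (B = 5 - 42 = -37)
f*B - 145 = (⅘)*(-37) - 145 = -148/5 - 145 = -873/5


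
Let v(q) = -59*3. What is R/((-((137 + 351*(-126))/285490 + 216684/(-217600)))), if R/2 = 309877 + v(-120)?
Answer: 50629938560000/94019581 ≈ 5.3850e+5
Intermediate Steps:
v(q) = -177
R = 619400 (R = 2*(309877 - 177) = 2*309700 = 619400)
R/((-((137 + 351*(-126))/285490 + 216684/(-217600)))) = 619400/((-((137 + 351*(-126))/285490 + 216684/(-217600)))) = 619400/((-((137 - 44226)*(1/285490) + 216684*(-1/217600)))) = 619400/((-(-44089*1/285490 - 54171/54400))) = 619400/((-(-44089/285490 - 54171/54400))) = 619400/((-1*(-1786372039/1553065600))) = 619400/(1786372039/1553065600) = 619400*(1553065600/1786372039) = 50629938560000/94019581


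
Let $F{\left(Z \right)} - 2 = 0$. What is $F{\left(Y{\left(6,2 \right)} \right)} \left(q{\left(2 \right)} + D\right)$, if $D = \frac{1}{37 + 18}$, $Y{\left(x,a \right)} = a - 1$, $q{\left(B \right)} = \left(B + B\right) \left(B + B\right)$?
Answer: $\frac{1762}{55} \approx 32.036$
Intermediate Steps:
$q{\left(B \right)} = 4 B^{2}$ ($q{\left(B \right)} = 2 B 2 B = 4 B^{2}$)
$Y{\left(x,a \right)} = -1 + a$
$F{\left(Z \right)} = 2$ ($F{\left(Z \right)} = 2 + 0 = 2$)
$D = \frac{1}{55} \approx 0.018182$
$F{\left(Y{\left(6,2 \right)} \right)} \left(q{\left(2 \right)} + D\right) = 2 \left(4 \cdot 2^{2} + \frac{1}{55}\right) = 2 \left(4 \cdot 4 + \frac{1}{55}\right) = 2 \left(16 + \frac{1}{55}\right) = 2 \cdot \frac{881}{55} = \frac{1762}{55}$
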